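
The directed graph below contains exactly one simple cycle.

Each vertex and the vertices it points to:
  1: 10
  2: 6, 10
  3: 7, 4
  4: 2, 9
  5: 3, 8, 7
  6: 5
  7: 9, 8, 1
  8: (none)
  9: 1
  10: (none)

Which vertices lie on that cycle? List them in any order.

2, 3, 4, 5, 6

DFS with gray/black marking from 2:
2 gray
  6 gray
    5 gray
      3 gray
        7 gray
          9 gray
            1 gray
              10 gray
              10 black
            1 black
          9 black
          8 gray
          8 black
          7→1: 1 black — skip
        7 black
        4 gray
          4→2: 2 is gray → back edge
Back edge closes the cycle 2 → 6 → 5 → 3 → 4 → 2; its vertices are {2, 3, 4, 5, 6}.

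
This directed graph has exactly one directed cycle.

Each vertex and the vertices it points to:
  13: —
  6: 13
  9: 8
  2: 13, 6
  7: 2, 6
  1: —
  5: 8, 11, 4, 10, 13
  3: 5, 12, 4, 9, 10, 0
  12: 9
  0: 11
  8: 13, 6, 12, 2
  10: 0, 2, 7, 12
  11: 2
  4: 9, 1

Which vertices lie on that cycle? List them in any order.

8, 9, 12

DFS with gray/black marking from 8:
8 gray
  13 gray
  13 black
  6 gray
    6→13: 13 black — skip
  6 black
  12 gray
    9 gray
      9→8: 8 is gray → back edge
Back edge closes the cycle 8 → 12 → 9 → 8; its vertices are {8, 9, 12}.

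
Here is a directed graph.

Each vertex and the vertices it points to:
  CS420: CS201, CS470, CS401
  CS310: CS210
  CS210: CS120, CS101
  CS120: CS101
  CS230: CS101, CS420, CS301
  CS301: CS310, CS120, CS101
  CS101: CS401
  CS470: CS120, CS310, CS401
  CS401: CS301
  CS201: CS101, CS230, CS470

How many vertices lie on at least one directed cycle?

9

A vertex is on a directed cycle iff it belongs to a strongly connected component of size ≥ 2 (or has a self-loop).
The vertices on cycles are {CS101, CS120, CS201, CS210, CS230, CS301, CS310, CS401, CS420} — 9 in total.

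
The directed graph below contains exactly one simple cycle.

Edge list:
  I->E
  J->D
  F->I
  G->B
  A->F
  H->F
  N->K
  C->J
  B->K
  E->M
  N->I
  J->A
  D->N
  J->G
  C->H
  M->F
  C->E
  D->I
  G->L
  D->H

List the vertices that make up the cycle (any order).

E, F, I, M

DFS with gray/black marking from E:
E gray
  M gray
    F gray
      I gray
        I→E: E is gray → back edge
Back edge closes the cycle E → M → F → I → E; its vertices are {E, F, I, M}.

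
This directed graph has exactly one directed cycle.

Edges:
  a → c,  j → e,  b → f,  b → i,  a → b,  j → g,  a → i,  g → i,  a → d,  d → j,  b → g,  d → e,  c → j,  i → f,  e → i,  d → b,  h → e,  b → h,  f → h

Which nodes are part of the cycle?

e, f, h, i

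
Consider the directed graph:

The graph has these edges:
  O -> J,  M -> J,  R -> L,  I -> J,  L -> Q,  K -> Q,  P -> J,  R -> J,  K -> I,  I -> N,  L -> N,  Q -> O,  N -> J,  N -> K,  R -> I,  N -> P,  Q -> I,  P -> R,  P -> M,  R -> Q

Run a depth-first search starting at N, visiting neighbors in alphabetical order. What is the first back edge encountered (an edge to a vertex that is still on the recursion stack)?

I→N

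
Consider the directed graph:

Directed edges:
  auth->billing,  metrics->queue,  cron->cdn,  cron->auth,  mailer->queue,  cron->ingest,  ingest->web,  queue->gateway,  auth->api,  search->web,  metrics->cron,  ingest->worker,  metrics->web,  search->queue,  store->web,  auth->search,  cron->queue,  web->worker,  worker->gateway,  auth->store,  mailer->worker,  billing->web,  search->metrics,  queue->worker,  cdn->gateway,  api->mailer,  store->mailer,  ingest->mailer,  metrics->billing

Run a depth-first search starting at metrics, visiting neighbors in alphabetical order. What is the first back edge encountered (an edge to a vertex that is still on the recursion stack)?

DFS from metrics (visiting neighbors in alphabetical order); mark gray on enter, black on exit:
metrics gray
  billing gray
    web gray
      worker gray
        gateway gray
        gateway black
      worker black
    web black
  billing black
  cron gray
    auth gray
      api gray
        mailer gray
          queue gray
            queue→gateway: gateway black — skip
            queue→worker: worker black — skip
          queue black
          mailer→worker: worker black — skip
        mailer black
      api black
      auth→billing: billing black — skip
      search gray
        search→metrics: metrics is gray → back edge
First back edge: search → metrics.

search->metrics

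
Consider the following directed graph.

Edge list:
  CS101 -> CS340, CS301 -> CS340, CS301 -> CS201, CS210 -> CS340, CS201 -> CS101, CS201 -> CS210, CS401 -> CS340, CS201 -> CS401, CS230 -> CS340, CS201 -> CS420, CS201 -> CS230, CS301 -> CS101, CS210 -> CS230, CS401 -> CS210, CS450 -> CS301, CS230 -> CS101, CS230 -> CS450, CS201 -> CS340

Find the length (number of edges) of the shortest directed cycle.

4

For each vertex v, BFS finds the shortest path from v back to v.
The shortest such closed walk is CS301 → CS201 → CS230 → CS450 → CS301, length 4.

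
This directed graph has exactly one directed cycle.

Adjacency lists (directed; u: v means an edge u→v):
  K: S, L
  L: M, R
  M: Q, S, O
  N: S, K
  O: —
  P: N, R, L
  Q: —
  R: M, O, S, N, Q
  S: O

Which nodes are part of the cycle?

DFS with gray/black marking from N:
N gray
  S gray
    O gray
    O black
  S black
  K gray
    K→S: S black — skip
    L gray
      M gray
        Q gray
        Q black
        M→S: S black — skip
        M→O: O black — skip
      M black
      R gray
        R→M: M black — skip
        R→O: O black — skip
        R→S: S black — skip
        R→N: N is gray → back edge
Back edge closes the cycle N → K → L → R → N; its vertices are {K, L, N, R}.

K, L, N, R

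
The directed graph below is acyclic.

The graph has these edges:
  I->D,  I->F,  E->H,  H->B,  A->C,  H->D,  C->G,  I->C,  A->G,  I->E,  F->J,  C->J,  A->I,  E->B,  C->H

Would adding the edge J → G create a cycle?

No

Adding J→G creates a cycle iff G can already reach J.
Explore from G: no path reaches J. The graph stays acyclic.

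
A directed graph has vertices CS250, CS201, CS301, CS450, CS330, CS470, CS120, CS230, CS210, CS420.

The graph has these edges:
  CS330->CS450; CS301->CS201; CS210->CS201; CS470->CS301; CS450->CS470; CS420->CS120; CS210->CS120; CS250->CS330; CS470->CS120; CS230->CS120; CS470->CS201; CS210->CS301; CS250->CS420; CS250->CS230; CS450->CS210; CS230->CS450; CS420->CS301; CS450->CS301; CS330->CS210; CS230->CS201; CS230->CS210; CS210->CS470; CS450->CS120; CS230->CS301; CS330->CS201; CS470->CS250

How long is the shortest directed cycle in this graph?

For each vertex v, BFS finds the shortest path from v back to v.
The shortest such closed walk is CS250 → CS230 → CS450 → CS470 → CS250, length 4.

4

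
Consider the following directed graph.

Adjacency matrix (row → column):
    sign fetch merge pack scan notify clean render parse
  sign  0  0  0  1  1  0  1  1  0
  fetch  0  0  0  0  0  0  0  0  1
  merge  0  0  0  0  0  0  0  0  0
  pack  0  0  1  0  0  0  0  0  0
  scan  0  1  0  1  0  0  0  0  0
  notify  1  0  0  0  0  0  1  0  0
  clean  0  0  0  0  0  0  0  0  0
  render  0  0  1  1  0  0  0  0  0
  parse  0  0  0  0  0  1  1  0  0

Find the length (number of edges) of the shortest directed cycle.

For each vertex v, BFS finds the shortest path from v back to v.
The shortest such closed walk is sign → scan → fetch → parse → notify → sign, length 5.

5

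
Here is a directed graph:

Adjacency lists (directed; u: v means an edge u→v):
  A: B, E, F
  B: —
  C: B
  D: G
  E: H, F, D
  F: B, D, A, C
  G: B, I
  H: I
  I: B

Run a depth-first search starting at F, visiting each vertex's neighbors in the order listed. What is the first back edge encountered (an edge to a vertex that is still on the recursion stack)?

DFS from F (visiting each vertex's neighbors in the order listed); mark gray on enter, black on exit:
F gray
  B gray
  B black
  D gray
    G gray
      G→B: B black — skip
      I gray
        I→B: B black — skip
      I black
    G black
  D black
  A gray
    A→B: B black — skip
    E gray
      H gray
        H→I: I black — skip
      H black
      E→F: F is gray → back edge
First back edge: E → F.

E→F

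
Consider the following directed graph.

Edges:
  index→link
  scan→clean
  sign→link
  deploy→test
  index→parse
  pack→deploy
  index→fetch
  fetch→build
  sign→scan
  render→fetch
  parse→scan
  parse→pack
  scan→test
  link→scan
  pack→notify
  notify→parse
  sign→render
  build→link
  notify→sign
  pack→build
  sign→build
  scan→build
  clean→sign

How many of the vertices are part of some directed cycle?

A vertex is on a directed cycle iff it belongs to a strongly connected component of size ≥ 2 (or has a self-loop).
The vertices on cycles are {link, pack, scan, sign, build, clean, fetch, parse, notify, render} — 10 in total.

10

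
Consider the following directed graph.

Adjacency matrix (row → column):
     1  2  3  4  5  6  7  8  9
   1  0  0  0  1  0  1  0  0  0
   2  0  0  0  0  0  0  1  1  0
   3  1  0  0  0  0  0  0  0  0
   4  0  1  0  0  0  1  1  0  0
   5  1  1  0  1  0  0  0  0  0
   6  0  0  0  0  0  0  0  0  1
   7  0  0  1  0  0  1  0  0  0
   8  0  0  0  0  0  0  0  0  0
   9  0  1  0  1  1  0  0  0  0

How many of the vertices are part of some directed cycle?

A vertex is on a directed cycle iff it belongs to a strongly connected component of size ≥ 2 (or has a self-loop).
The vertices on cycles are {1, 2, 3, 4, 5, 6, 7, 9} — 8 in total.

8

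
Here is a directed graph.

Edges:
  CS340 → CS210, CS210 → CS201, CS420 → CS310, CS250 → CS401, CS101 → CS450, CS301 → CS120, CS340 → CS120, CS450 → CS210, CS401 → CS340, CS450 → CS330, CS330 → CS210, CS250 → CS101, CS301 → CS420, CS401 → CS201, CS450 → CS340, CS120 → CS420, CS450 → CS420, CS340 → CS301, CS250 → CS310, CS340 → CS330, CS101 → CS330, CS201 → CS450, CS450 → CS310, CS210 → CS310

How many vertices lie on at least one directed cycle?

A vertex is on a directed cycle iff it belongs to a strongly connected component of size ≥ 2 (or has a self-loop).
The vertices on cycles are {CS201, CS210, CS330, CS340, CS450} — 5 in total.

5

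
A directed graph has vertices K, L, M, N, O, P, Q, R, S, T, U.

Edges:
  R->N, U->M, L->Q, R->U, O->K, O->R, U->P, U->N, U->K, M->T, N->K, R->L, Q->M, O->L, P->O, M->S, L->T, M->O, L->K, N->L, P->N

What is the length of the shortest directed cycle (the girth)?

4

For each vertex v, BFS finds the shortest path from v back to v.
The shortest such closed walk is U → M → O → R → U, length 4.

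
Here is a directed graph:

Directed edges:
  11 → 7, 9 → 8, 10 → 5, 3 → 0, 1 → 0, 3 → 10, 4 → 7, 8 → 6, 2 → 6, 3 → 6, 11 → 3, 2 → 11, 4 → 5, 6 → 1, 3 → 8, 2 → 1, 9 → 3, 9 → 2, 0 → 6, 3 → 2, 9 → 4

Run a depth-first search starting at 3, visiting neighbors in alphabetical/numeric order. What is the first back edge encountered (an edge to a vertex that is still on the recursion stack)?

1->0

DFS from 3 (visiting neighbors in alphabetical/numeric order); mark gray on enter, black on exit:
3 gray
  0 gray
    6 gray
      1 gray
        1→0: 0 is gray → back edge
First back edge: 1 → 0.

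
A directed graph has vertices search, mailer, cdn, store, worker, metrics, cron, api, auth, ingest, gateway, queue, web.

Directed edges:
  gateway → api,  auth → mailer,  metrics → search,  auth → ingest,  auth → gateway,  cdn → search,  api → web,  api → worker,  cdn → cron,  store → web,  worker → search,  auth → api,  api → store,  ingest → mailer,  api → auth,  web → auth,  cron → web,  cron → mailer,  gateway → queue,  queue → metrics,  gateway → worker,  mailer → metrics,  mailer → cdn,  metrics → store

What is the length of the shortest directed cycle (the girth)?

2

For each vertex v, BFS finds the shortest path from v back to v.
The shortest such closed walk is auth → api → auth, length 2.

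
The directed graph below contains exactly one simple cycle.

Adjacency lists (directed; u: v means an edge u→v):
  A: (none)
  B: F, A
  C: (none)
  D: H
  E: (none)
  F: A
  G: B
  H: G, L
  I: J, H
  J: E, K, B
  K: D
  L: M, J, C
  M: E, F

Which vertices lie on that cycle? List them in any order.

DFS with gray/black marking from H:
H gray
  G gray
    B gray
      F gray
        A gray
        A black
      F black
      B→A: A black — skip
    B black
  G black
  L gray
    M gray
      E gray
      E black
      M→F: F black — skip
    M black
    J gray
      J→E: E black — skip
      K gray
        D gray
          D→H: H is gray → back edge
Back edge closes the cycle H → L → J → K → D → H; its vertices are {D, H, J, K, L}.

D, H, J, K, L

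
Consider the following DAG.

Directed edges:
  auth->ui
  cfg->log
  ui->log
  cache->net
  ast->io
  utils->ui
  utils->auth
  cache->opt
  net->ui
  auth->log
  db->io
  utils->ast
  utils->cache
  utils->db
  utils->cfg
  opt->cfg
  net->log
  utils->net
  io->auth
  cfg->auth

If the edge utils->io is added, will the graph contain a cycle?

No

Adding utils→io creates a cycle iff io can already reach utils.
Explore from io: no path reaches utils. The graph stays acyclic.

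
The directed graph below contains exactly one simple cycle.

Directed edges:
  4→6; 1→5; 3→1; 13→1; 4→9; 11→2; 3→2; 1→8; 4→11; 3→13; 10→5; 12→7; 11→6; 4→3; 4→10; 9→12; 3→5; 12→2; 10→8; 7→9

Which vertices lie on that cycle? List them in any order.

7, 9, 12

DFS with gray/black marking from 9:
9 gray
  12 gray
    2 gray
    2 black
    7 gray
      7→9: 9 is gray → back edge
Back edge closes the cycle 9 → 12 → 7 → 9; its vertices are {7, 9, 12}.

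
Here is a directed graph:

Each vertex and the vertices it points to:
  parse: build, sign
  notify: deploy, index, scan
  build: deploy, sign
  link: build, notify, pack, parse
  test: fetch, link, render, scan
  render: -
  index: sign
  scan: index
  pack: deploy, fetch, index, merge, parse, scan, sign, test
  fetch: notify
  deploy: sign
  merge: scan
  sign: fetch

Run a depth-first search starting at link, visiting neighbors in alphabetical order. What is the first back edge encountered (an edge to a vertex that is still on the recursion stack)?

DFS from link (visiting neighbors in alphabetical order); mark gray on enter, black on exit:
link gray
  build gray
    deploy gray
      sign gray
        fetch gray
          notify gray
            notify→deploy: deploy is gray → back edge
First back edge: notify → deploy.

notify->deploy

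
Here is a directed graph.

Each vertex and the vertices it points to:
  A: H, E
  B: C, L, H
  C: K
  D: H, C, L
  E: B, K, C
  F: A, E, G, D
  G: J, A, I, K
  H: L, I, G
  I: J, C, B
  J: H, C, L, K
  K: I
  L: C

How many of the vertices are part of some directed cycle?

A vertex is on a directed cycle iff it belongs to a strongly connected component of size ≥ 2 (or has a self-loop).
The vertices on cycles are {A, B, C, E, G, H, I, J, K, L} — 10 in total.

10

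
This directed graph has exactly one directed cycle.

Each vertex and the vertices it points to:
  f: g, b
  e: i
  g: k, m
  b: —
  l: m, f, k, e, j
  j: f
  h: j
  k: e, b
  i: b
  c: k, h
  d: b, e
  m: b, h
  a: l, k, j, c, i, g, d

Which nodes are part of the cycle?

f, g, h, j, m

DFS with gray/black marking from g:
g gray
  k gray
    e gray
      i gray
        b gray
        b black
      i black
    e black
    k→b: b black — skip
  k black
  m gray
    m→b: b black — skip
    h gray
      j gray
        f gray
          f→g: g is gray → back edge
Back edge closes the cycle g → m → h → j → f → g; its vertices are {f, g, h, j, m}.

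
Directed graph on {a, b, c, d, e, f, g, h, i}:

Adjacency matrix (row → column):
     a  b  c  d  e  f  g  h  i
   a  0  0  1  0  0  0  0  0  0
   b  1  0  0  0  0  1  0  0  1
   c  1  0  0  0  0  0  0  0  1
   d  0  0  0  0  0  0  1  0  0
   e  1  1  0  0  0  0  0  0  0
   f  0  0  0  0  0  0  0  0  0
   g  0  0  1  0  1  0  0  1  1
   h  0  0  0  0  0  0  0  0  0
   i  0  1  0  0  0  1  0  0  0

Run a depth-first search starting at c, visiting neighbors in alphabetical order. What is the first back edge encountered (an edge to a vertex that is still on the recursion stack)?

a->c

DFS from c (visiting neighbors in alphabetical order); mark gray on enter, black on exit:
c gray
  a gray
    a→c: c is gray → back edge
First back edge: a → c.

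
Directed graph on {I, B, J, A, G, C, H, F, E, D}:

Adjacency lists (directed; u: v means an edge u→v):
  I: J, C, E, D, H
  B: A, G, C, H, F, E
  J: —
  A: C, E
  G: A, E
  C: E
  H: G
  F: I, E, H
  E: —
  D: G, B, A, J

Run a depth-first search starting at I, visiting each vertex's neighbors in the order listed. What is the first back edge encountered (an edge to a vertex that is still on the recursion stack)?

F→I

DFS from I (visiting each vertex's neighbors in the order listed); mark gray on enter, black on exit:
I gray
  J gray
  J black
  C gray
    E gray
    E black
  C black
  I→E: E black — skip
  D gray
    G gray
      A gray
        A→C: C black — skip
        A→E: E black — skip
      A black
      G→E: E black — skip
    G black
    B gray
      B→A: A black — skip
      B→G: G black — skip
      B→C: C black — skip
      H gray
        H→G: G black — skip
      H black
      F gray
        F→I: I is gray → back edge
First back edge: F → I.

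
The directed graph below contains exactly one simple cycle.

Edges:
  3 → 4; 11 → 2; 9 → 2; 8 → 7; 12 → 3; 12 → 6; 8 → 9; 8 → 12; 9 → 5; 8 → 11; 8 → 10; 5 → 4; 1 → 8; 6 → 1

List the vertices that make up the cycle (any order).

1, 6, 8, 12

DFS with gray/black marking from 8:
8 gray
  10 gray
  10 black
  9 gray
    2 gray
    2 black
    5 gray
      4 gray
      4 black
    5 black
  9 black
  11 gray
    11→2: 2 black — skip
  11 black
  7 gray
  7 black
  12 gray
    6 gray
      1 gray
        1→8: 8 is gray → back edge
Back edge closes the cycle 8 → 12 → 6 → 1 → 8; its vertices are {1, 6, 8, 12}.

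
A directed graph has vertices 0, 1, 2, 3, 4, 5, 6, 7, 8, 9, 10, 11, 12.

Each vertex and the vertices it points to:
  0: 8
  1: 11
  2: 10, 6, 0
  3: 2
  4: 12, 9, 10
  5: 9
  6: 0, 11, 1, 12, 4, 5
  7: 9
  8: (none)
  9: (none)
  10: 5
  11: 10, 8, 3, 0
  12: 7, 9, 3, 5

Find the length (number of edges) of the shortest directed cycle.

4

For each vertex v, BFS finds the shortest path from v back to v.
The shortest such closed walk is 6 → 12 → 3 → 2 → 6, length 4.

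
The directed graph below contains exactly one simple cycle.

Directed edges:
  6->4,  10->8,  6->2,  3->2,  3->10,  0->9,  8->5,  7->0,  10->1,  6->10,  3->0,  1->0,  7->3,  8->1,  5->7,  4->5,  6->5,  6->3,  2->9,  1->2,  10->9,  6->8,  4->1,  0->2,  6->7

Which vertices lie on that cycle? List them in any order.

DFS with gray/black marking from 7:
7 gray
  0 gray
    2 gray
      9 gray
      9 black
    2 black
    0→9: 9 black — skip
  0 black
  3 gray
    3→2: 2 black — skip
    10 gray
      10→9: 9 black — skip
      1 gray
        1→0: 0 black — skip
        1→2: 2 black — skip
      1 black
      8 gray
        5 gray
          5→7: 7 is gray → back edge
Back edge closes the cycle 7 → 3 → 10 → 8 → 5 → 7; its vertices are {3, 5, 7, 8, 10}.

3, 5, 7, 8, 10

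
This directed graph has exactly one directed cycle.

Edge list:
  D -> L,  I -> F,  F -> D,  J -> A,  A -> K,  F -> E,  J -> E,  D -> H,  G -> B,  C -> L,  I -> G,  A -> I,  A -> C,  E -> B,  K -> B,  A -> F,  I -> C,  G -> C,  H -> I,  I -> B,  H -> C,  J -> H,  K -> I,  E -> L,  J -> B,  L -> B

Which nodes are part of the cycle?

DFS with gray/black marking from I:
I gray
  F gray
    E gray
      L gray
        B gray
        B black
      L black
      E→B: B black — skip
    E black
    D gray
      H gray
        H→I: I is gray → back edge
Back edge closes the cycle I → F → D → H → I; its vertices are {D, F, H, I}.

D, F, H, I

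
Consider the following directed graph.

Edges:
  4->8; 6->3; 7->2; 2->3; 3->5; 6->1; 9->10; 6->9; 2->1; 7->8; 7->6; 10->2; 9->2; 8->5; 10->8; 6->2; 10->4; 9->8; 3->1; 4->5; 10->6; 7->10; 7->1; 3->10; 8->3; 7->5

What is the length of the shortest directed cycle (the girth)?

3

For each vertex v, BFS finds the shortest path from v back to v.
The shortest such closed walk is 10 → 6 → 9 → 10, length 3.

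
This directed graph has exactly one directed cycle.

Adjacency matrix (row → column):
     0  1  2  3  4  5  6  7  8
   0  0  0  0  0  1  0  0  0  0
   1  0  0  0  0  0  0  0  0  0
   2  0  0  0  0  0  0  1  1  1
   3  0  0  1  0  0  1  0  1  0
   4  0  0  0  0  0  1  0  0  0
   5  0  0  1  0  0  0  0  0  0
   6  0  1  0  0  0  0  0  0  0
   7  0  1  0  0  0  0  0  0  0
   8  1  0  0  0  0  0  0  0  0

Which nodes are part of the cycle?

0, 2, 4, 5, 8

DFS with gray/black marking from 5:
5 gray
  2 gray
    8 gray
      0 gray
        4 gray
          4→5: 5 is gray → back edge
Back edge closes the cycle 5 → 2 → 8 → 0 → 4 → 5; its vertices are {0, 2, 4, 5, 8}.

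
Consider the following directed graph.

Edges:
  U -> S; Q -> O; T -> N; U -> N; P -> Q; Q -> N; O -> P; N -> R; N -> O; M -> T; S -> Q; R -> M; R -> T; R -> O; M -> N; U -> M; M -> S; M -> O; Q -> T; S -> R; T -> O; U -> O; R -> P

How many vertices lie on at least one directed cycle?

8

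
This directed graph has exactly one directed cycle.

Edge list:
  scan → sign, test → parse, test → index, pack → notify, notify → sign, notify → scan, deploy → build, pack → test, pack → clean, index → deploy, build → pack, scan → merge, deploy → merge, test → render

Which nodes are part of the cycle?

DFS with gray/black marking from pack:
pack gray
  clean gray
  clean black
  test gray
    index gray
      deploy gray
        build gray
          build→pack: pack is gray → back edge
Back edge closes the cycle pack → test → index → deploy → build → pack; its vertices are {pack, test, build, index, deploy}.

pack, test, build, index, deploy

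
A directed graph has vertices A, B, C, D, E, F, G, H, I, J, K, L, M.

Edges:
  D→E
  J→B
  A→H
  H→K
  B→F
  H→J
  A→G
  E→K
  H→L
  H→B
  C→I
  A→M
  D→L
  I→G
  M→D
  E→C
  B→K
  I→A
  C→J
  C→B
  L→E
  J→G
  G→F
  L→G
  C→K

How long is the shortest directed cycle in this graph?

6

For each vertex v, BFS finds the shortest path from v back to v.
The shortest such closed walk is A → H → L → E → C → I → A, length 6.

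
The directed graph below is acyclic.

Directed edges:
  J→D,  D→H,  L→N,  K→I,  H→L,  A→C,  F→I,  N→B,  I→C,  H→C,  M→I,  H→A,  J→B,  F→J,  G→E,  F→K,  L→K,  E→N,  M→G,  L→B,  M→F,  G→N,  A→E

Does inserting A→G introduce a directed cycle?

Adding A→G creates a cycle iff G can already reach A.
Explore from G: no path reaches A. The graph stays acyclic.

No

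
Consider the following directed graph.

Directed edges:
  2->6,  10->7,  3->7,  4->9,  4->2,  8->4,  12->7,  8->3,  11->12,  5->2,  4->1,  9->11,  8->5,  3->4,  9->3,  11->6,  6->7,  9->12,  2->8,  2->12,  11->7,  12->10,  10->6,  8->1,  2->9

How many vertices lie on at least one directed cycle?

6

A vertex is on a directed cycle iff it belongs to a strongly connected component of size ≥ 2 (or has a self-loop).
The vertices on cycles are {2, 3, 4, 5, 8, 9} — 6 in total.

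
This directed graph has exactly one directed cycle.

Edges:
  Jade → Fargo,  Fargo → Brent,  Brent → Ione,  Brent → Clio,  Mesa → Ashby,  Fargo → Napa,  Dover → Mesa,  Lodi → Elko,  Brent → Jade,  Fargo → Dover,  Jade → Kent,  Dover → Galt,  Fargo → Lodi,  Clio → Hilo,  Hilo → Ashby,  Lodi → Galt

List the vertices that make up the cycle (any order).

Jade, Brent, Fargo

DFS with gray/black marking from Fargo:
Fargo gray
  Lodi gray
    Galt gray
    Galt black
    Elko gray
    Elko black
  Lodi black
  Brent gray
    Clio gray
      Hilo gray
        Ashby gray
        Ashby black
      Hilo black
    Clio black
    Jade gray
      Jade→Fargo: Fargo is gray → back edge
Back edge closes the cycle Fargo → Brent → Jade → Fargo; its vertices are {Jade, Brent, Fargo}.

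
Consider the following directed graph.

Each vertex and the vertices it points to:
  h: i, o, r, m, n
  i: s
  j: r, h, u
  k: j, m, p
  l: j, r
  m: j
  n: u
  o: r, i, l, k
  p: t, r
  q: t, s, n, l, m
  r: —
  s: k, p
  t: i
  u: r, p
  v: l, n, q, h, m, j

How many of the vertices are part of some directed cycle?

12

A vertex is on a directed cycle iff it belongs to a strongly connected component of size ≥ 2 (or has a self-loop).
The vertices on cycles are {h, i, j, k, l, m, n, o, p, s, t, u} — 12 in total.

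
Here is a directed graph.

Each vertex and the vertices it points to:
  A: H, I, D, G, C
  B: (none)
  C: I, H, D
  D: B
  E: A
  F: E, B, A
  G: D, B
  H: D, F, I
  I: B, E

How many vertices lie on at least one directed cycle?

6

A vertex is on a directed cycle iff it belongs to a strongly connected component of size ≥ 2 (or has a self-loop).
The vertices on cycles are {A, C, E, F, H, I} — 6 in total.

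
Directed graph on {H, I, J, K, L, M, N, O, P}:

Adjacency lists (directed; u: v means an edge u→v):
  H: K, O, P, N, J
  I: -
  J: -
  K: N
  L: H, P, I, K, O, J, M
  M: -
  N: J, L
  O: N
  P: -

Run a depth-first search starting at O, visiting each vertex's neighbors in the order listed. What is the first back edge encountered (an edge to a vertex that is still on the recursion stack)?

DFS from O (visiting each vertex's neighbors in the order listed); mark gray on enter, black on exit:
O gray
  N gray
    J gray
    J black
    L gray
      H gray
        K gray
          K→N: N is gray → back edge
First back edge: K → N.

K→N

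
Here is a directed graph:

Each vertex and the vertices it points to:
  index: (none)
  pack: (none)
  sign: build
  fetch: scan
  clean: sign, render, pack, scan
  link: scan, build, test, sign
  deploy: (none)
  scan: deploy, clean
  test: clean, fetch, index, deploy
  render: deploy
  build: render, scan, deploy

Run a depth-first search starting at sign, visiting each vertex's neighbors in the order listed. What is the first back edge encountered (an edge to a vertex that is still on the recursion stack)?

clean->sign

DFS from sign (visiting each vertex's neighbors in the order listed); mark gray on enter, black on exit:
sign gray
  build gray
    render gray
      deploy gray
      deploy black
    render black
    scan gray
      scan→deploy: deploy black — skip
      clean gray
        clean→sign: sign is gray → back edge
First back edge: clean → sign.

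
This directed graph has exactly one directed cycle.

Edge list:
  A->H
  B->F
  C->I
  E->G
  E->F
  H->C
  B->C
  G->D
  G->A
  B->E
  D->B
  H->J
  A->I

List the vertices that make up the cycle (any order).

DFS with gray/black marking from G:
G gray
  A gray
    H gray
      J gray
      J black
      C gray
        I gray
        I black
      C black
    H black
    A→I: I black — skip
  A black
  D gray
    B gray
      E gray
        E→G: G is gray → back edge
Back edge closes the cycle G → D → B → E → G; its vertices are {B, D, E, G}.

B, D, E, G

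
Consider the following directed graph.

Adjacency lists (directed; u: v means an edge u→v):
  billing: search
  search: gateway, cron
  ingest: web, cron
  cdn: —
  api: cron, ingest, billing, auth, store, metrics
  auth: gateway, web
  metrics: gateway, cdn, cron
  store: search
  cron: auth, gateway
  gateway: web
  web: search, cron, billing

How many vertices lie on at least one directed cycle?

6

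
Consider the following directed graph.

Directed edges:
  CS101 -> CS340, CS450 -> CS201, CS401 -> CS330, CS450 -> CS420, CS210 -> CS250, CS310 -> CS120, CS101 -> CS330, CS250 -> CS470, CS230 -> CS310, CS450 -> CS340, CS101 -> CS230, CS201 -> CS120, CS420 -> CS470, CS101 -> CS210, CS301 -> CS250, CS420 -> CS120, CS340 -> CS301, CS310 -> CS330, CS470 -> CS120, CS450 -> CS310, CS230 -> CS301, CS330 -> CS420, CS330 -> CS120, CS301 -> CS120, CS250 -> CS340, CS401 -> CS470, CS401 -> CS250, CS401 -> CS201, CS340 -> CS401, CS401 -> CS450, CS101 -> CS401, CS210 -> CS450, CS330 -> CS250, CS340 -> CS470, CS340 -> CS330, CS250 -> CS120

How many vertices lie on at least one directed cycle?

7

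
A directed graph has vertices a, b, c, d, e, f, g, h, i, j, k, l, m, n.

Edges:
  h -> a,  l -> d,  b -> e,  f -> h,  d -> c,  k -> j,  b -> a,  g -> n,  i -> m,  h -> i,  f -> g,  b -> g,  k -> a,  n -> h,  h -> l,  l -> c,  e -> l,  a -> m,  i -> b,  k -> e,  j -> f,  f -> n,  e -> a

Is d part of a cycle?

No

d lies on a cycle iff there is a path from d back to itself.
Exploring from d, it never reaches itself; equivalently, its strongly connected component is a singleton.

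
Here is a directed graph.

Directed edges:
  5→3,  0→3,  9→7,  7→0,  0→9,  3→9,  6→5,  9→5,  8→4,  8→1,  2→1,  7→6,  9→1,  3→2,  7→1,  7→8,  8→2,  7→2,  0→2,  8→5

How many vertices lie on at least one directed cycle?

A vertex is on a directed cycle iff it belongs to a strongly connected component of size ≥ 2 (or has a self-loop).
The vertices on cycles are {0, 3, 5, 6, 7, 8, 9} — 7 in total.

7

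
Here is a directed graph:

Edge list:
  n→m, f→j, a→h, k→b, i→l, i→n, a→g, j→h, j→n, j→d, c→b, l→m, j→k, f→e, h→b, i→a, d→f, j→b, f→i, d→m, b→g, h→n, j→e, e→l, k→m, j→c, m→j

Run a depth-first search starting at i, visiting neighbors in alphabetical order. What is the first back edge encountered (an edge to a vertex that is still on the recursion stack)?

l→m

DFS from i (visiting neighbors in alphabetical order); mark gray on enter, black on exit:
i gray
  a gray
    g gray
    g black
    h gray
      b gray
        b→g: g black — skip
      b black
      n gray
        m gray
          j gray
            j→b: b black — skip
            c gray
              c→b: b black — skip
            c black
            d gray
              f gray
                e gray
                  l gray
                    l→m: m is gray → back edge
First back edge: l → m.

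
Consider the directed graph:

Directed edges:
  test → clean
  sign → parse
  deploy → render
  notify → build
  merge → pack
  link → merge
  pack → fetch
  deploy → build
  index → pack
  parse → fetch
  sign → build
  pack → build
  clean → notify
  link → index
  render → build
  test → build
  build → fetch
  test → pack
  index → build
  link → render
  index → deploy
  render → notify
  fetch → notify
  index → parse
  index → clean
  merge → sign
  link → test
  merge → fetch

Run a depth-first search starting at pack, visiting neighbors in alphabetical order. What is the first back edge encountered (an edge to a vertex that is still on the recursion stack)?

notify->build

DFS from pack (visiting neighbors in alphabetical order); mark gray on enter, black on exit:
pack gray
  build gray
    fetch gray
      notify gray
        notify→build: build is gray → back edge
First back edge: notify → build.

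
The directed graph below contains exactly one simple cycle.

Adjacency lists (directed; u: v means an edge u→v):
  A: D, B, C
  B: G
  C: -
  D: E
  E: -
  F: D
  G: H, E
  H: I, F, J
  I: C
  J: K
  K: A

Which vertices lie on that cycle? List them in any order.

A, B, G, H, J, K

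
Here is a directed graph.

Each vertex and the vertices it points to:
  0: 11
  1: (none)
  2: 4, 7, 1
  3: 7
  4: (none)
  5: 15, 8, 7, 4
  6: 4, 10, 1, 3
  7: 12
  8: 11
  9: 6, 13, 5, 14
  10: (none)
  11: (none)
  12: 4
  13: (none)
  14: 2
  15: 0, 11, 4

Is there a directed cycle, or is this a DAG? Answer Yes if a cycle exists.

DFS with white/gray/black marking, starting from 7:
7 gray
  12 gray
    4 gray
    4 black
  12 black
7 black
0 gray
  11 gray
  11 black
0 black
1 gray
1 black
2 gray
  2→4: 4 black — skip
  2→7: 7 black — skip
  2→1: 1 black — skip
2 black
3 gray
  3→7: 7 black — skip
3 black
5 gray
  15 gray
    15→0: 0 black — skip
    15→11: 11 black — skip
    15→4: 4 black — skip
  15 black
  8 gray
    8→11: 11 black — skip
  8 black
  5→7: 7 black — skip
  5→4: 4 black — skip
5 black
6 gray
  6→4: 4 black — skip
  10 gray
  10 black
  6→1: 1 black — skip
  6→3: 3 black — skip
6 black
9 gray
  9→6: 6 black — skip
  13 gray
  13 black
  9→5: 5 black — skip
  14 gray
    14→2: 2 black — skip
  14 black
9 black
Every edge goes to a white or black vertex — no back edge, so the graph is acyclic.

No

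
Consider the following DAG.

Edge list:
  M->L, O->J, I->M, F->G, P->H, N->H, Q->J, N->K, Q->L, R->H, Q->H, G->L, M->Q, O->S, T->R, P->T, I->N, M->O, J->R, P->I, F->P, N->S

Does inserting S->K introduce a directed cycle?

No

Adding S→K creates a cycle iff K can already reach S.
Explore from K: no path reaches S. The graph stays acyclic.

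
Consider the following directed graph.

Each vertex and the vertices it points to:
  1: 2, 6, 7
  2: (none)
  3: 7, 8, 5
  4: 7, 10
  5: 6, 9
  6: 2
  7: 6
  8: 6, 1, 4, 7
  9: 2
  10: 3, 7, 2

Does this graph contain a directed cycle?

Yes

DFS with white/gray/black marking, starting from 6:
6 gray
  2 gray
  2 black
6 black
1 gray
  1→2: 2 black — skip
  1→6: 6 black — skip
  7 gray
    7→6: 6 black — skip
  7 black
1 black
3 gray
  3→7: 7 black — skip
  8 gray
    8→6: 6 black — skip
    8→1: 1 black — skip
    4 gray
      4→7: 7 black — skip
      10 gray
        10→3: 3 is gray → back edge
Back edge found, so a cycle exists: 3 → 8 → 4 → 10 → 3.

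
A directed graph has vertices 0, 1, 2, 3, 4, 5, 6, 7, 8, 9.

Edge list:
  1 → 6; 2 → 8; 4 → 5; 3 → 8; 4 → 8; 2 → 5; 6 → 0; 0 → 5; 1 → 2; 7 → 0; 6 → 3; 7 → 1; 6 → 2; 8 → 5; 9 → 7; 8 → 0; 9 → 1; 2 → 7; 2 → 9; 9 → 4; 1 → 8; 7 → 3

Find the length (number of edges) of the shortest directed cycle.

For each vertex v, BFS finds the shortest path from v back to v.
The shortest such closed walk is 2 → 9 → 1 → 2, length 3.

3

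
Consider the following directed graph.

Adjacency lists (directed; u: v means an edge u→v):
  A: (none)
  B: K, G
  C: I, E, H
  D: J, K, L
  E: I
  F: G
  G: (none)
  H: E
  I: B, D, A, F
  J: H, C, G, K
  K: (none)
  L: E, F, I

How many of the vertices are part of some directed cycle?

7

A vertex is on a directed cycle iff it belongs to a strongly connected component of size ≥ 2 (or has a self-loop).
The vertices on cycles are {C, D, E, H, I, J, L} — 7 in total.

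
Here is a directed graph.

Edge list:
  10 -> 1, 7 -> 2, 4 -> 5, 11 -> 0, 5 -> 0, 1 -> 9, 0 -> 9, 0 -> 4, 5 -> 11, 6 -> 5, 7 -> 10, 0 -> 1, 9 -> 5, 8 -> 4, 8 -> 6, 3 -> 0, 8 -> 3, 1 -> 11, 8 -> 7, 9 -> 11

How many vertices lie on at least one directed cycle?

A vertex is on a directed cycle iff it belongs to a strongly connected component of size ≥ 2 (or has a self-loop).
The vertices on cycles are {0, 1, 4, 5, 9, 11} — 6 in total.

6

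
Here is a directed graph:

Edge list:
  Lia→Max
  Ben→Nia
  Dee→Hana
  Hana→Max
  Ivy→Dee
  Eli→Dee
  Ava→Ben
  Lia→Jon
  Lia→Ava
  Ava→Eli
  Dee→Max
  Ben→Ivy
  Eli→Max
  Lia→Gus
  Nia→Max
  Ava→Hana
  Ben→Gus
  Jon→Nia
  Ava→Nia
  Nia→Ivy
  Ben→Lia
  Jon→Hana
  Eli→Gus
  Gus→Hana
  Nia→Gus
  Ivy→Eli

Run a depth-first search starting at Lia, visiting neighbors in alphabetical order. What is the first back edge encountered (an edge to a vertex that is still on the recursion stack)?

Ben->Lia

DFS from Lia (visiting neighbors in alphabetical order); mark gray on enter, black on exit:
Lia gray
  Ava gray
    Ben gray
      Gus gray
        Hana gray
          Max gray
          Max black
        Hana black
      Gus black
      Ivy gray
        Dee gray
          Dee→Hana: Hana black — skip
          Dee→Max: Max black — skip
        Dee black
        Eli gray
          Eli→Dee: Dee black — skip
          Eli→Gus: Gus black — skip
          Eli→Max: Max black — skip
        Eli black
      Ivy black
      Ben→Lia: Lia is gray → back edge
First back edge: Ben → Lia.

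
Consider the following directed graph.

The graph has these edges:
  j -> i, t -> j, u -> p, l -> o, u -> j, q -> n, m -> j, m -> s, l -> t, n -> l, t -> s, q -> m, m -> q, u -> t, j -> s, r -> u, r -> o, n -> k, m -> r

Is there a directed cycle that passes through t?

t lies on a cycle iff there is a path from t back to itself.
Exploring from t, it never reaches itself; equivalently, its strongly connected component is a singleton.

No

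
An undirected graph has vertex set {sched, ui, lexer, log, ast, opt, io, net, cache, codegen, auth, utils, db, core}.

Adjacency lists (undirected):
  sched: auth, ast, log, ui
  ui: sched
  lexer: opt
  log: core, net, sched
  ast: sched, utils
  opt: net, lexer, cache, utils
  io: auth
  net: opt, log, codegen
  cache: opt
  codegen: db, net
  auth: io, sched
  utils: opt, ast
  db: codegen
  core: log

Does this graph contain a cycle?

Yes

DFS, tracking each vertex's parent; an edge to a visited non-parent vertex closes a cycle.
Start from db:
visit db (parent –)
  visit codegen (parent db)
    codegen–db: parent, skip
    visit net (parent codegen)
      visit opt (parent net)
        opt–net: parent, skip
        visit lexer (parent opt)
          lexer–opt: parent, skip
        visit cache (parent opt)
          cache–opt: parent, skip
        visit utils (parent opt)
          utils–opt: parent, skip
          visit ast (parent utils)
            visit sched (parent ast)
              visit auth (parent sched)
                visit io (parent auth)
                  io–auth: parent, skip
                auth–sched: parent, skip
              sched–ast: parent, skip
              visit log (parent sched)
                visit core (parent log)
                  core–log: parent, skip
                log–net: net visited and ≠ parent → cycle
Cycle: net – opt – utils – ast – sched – log – net.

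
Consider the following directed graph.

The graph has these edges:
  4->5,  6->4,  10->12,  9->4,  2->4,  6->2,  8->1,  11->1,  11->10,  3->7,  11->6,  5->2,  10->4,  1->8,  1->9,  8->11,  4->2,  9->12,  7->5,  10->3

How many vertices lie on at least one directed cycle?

A vertex is on a directed cycle iff it belongs to a strongly connected component of size ≥ 2 (or has a self-loop).
The vertices on cycles are {1, 2, 4, 5, 8, 11} — 6 in total.

6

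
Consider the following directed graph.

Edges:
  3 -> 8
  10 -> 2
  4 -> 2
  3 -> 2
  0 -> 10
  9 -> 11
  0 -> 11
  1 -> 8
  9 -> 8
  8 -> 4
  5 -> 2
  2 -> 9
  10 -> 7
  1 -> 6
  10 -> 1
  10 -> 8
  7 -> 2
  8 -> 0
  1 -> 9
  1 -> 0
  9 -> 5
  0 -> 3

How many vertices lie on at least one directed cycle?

A vertex is on a directed cycle iff it belongs to a strongly connected component of size ≥ 2 (or has a self-loop).
The vertices on cycles are {0, 1, 2, 3, 4, 5, 7, 8, 9, 10} — 10 in total.

10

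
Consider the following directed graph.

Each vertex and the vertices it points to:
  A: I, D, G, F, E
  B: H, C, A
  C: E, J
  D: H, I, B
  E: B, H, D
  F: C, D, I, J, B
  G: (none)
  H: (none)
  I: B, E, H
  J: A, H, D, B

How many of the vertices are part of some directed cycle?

8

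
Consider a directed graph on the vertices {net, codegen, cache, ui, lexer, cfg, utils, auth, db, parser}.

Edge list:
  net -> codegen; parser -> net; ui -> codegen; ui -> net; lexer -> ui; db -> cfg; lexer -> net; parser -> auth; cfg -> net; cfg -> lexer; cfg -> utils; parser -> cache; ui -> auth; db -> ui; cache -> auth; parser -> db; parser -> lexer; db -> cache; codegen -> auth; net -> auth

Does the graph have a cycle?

No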